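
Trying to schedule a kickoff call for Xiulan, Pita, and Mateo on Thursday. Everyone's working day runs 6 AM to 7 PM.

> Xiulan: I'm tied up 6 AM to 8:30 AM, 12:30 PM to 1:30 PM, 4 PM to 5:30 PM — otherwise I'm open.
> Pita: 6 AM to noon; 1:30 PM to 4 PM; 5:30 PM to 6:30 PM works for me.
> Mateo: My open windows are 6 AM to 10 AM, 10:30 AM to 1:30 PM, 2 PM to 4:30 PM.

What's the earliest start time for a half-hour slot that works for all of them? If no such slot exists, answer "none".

08:30

Xiulan free: 08:30-12:30, 13:30-16:00, 17:30-19:00 (invert busy blocks within the working day).
Pita free: 06:00-12:00, 13:30-16:00, 17:30-18:30.
Mateo free: 06:00-10:00, 10:30-13:30, 14:00-16:30.
Xiulan ∩ Pita: 08:30-12:00, 13:30-16:00, 17:30-18:30.
Xiulan ∩ Pita ∩ Mateo: 08:30-10:00, 10:30-12:00, 14:00-16:00.
The first common window of at least 30 minutes is 08:30-10:00, so the earliest start is 08:30.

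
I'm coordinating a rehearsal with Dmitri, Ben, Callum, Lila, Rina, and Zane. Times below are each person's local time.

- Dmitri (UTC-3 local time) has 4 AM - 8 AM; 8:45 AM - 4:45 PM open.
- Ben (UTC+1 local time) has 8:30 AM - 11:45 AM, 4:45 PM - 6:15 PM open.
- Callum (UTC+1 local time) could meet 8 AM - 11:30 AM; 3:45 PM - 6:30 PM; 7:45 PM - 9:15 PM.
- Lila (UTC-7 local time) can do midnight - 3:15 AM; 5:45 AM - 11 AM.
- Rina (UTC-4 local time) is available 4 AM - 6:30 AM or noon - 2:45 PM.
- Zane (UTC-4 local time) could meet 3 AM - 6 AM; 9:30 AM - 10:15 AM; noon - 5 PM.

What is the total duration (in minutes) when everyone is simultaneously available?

Dmitri in UTC: 07:00-11:00, 11:45-19:45 (add 3h to convert from UTC-3).
Ben in UTC: 07:30-10:45, 15:45-17:15 (subtract 1h to convert from UTC+1).
Callum in UTC: 07:00-10:30, 14:45-17:30, 18:45-20:15 (subtract 1h to convert from UTC+1).
Lila in UTC: 07:00-10:15, 12:45-18:00 (add 7h to convert from UTC-7).
Rina in UTC: 08:00-10:30, 16:00-18:45 (add 4h to convert from UTC-4).
Zane in UTC: 07:00-10:00, 13:30-14:15, 16:00-21:00 (add 4h to convert from UTC-4).
Dmitri ∩ Ben: 07:30-10:45, 15:45-17:15.
Dmitri ∩ Ben ∩ Callum: 07:30-10:30, 15:45-17:15.
Dmitri ∩ Ben ∩ Callum ∩ Lila: 07:30-10:15, 15:45-17:15.
Dmitri ∩ Ben ∩ Callum ∩ Lila ∩ Rina: 08:00-10:15, 16:00-17:15.
Dmitri ∩ Ben ∩ Callum ∩ Lila ∩ Rina ∩ Zane: 08:00-10:00, 16:00-17:15.
Summing the common windows: 120 + 75 = 195 minutes.

195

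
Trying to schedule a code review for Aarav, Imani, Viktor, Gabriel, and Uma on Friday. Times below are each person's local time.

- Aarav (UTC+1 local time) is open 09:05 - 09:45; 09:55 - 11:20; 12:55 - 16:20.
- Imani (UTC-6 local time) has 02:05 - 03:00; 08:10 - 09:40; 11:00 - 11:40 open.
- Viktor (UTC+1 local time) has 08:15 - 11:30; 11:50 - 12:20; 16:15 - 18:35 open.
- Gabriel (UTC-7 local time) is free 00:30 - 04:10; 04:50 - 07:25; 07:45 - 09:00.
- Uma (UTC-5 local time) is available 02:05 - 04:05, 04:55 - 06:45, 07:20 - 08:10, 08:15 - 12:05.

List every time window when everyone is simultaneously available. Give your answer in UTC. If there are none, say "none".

08:05-08:45, 08:55-09:00, 15:15-15:20

Aarav in UTC: 08:05-08:45, 08:55-10:20, 11:55-15:20 (subtract 1h to convert from UTC+1).
Imani in UTC: 08:05-09:00, 14:10-15:40, 17:00-17:40 (add 6h to convert from UTC-6).
Viktor in UTC: 07:15-10:30, 10:50-11:20, 15:15-17:35 (subtract 1h to convert from UTC+1).
Gabriel in UTC: 07:30-11:10, 11:50-14:25, 14:45-16:00 (add 7h to convert from UTC-7).
Uma in UTC: 07:05-09:05, 09:55-11:45, 12:20-13:10, 13:15-17:05 (add 5h to convert from UTC-5).
Aarav ∩ Imani: 08:05-08:45, 08:55-09:00, 14:10-15:20.
Aarav ∩ Imani ∩ Viktor: 08:05-08:45, 08:55-09:00, 15:15-15:20.
Aarav ∩ Imani ∩ Viktor ∩ Gabriel: 08:05-08:45, 08:55-09:00, 15:15-15:20.
Aarav ∩ Imani ∩ Viktor ∩ Gabriel ∩ Uma: 08:05-08:45, 08:55-09:00, 15:15-15:20.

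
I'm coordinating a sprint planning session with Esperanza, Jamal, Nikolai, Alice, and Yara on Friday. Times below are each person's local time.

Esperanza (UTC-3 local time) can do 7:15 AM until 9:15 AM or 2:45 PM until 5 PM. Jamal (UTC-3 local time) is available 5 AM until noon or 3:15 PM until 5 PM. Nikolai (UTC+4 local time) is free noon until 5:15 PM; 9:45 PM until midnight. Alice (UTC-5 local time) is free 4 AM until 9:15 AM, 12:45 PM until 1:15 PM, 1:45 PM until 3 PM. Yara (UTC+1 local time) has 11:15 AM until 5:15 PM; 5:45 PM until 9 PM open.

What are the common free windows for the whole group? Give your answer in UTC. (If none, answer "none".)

Esperanza in UTC: 10:15-12:15, 17:45-20:00 (add 3h to convert from UTC-3).
Jamal in UTC: 08:00-15:00, 18:15-20:00 (add 3h to convert from UTC-3).
Nikolai in UTC: 08:00-13:15, 17:45-20:00 (subtract 4h to convert from UTC+4).
Alice in UTC: 09:00-14:15, 17:45-18:15, 18:45-20:00 (add 5h to convert from UTC-5).
Yara in UTC: 10:15-16:15, 16:45-20:00 (subtract 1h to convert from UTC+1).
Esperanza ∩ Jamal: 10:15-12:15, 18:15-20:00.
Esperanza ∩ Jamal ∩ Nikolai: 10:15-12:15, 18:15-20:00.
Esperanza ∩ Jamal ∩ Nikolai ∩ Alice: 10:15-12:15, 18:45-20:00.
Esperanza ∩ Jamal ∩ Nikolai ∩ Alice ∩ Yara: 10:15-12:15, 18:45-20:00.

10:15-12:15, 18:45-20:00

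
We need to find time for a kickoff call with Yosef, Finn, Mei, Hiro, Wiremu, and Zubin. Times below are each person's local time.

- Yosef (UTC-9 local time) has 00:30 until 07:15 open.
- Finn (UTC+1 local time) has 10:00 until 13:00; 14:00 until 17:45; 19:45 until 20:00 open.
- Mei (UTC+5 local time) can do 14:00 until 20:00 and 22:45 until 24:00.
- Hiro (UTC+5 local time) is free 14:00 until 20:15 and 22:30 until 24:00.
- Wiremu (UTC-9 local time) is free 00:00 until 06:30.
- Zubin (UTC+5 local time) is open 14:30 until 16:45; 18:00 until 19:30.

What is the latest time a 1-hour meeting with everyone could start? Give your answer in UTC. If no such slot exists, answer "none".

Yosef in UTC: 09:30-16:15 (add 9h to convert from UTC-9).
Finn in UTC: 09:00-12:00, 13:00-16:45, 18:45-19:00 (subtract 1h to convert from UTC+1).
Mei in UTC: 09:00-15:00, 17:45-19:00 (subtract 5h to convert from UTC+5).
Hiro in UTC: 09:00-15:15, 17:30-19:00 (subtract 5h to convert from UTC+5).
Wiremu in UTC: 09:00-15:30 (add 9h to convert from UTC-9).
Zubin in UTC: 09:30-11:45, 13:00-14:30 (subtract 5h to convert from UTC+5).
Yosef ∩ Finn: 09:30-12:00, 13:00-16:15.
Yosef ∩ Finn ∩ Mei: 09:30-12:00, 13:00-15:00.
Yosef ∩ Finn ∩ Mei ∩ Hiro: 09:30-12:00, 13:00-15:00.
Yosef ∩ Finn ∩ Mei ∩ Hiro ∩ Wiremu: 09:30-12:00, 13:00-15:00.
Yosef ∩ Finn ∩ Mei ∩ Hiro ∩ Wiremu ∩ Zubin: 09:30-11:45, 13:00-14:30.
The last common window of at least 60 minutes is 13:00-14:30; a 60-minute meeting can start as late as 13:30 and still end by 14:30.

13:30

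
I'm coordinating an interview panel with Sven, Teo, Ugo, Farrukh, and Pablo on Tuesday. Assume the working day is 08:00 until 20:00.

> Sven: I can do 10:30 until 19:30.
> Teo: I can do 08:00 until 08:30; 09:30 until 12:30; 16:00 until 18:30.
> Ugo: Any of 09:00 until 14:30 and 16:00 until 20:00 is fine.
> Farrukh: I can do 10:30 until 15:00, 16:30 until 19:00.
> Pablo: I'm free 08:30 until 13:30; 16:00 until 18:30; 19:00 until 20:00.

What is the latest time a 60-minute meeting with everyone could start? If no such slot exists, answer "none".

17:30

Sven ∩ Teo: 10:30-12:30, 16:00-18:30.
Sven ∩ Teo ∩ Ugo: 10:30-12:30, 16:00-18:30.
Sven ∩ Teo ∩ Ugo ∩ Farrukh: 10:30-12:30, 16:30-18:30.
Sven ∩ Teo ∩ Ugo ∩ Farrukh ∩ Pablo: 10:30-12:30, 16:30-18:30.
The last common window of at least 60 minutes is 16:30-18:30; a 60-minute meeting can start as late as 17:30 and still end by 18:30.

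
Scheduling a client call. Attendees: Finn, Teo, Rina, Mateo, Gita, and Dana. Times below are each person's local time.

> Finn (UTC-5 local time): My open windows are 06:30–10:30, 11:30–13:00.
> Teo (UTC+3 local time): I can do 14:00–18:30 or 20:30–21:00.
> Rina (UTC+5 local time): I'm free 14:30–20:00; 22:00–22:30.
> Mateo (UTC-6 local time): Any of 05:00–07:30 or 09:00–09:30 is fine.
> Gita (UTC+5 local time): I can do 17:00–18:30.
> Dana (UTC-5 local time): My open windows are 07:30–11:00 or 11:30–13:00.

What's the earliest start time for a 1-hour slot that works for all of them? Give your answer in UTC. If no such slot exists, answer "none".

Finn in UTC: 11:30-15:30, 16:30-18:00 (add 5h to convert from UTC-5).
Teo in UTC: 11:00-15:30, 17:30-18:00 (subtract 3h to convert from UTC+3).
Rina in UTC: 09:30-15:00, 17:00-17:30 (subtract 5h to convert from UTC+5).
Mateo in UTC: 11:00-13:30, 15:00-15:30 (add 6h to convert from UTC-6).
Gita in UTC: 12:00-13:30 (subtract 5h to convert from UTC+5).
Dana in UTC: 12:30-16:00, 16:30-18:00 (add 5h to convert from UTC-5).
Finn ∩ Teo: 11:30-15:30, 17:30-18:00.
Finn ∩ Teo ∩ Rina: 11:30-15:00.
Finn ∩ Teo ∩ Rina ∩ Mateo: 11:30-13:30.
Finn ∩ Teo ∩ Rina ∩ Mateo ∩ Gita: 12:00-13:30.
Finn ∩ Teo ∩ Rina ∩ Mateo ∩ Gita ∩ Dana: 12:30-13:30.
The first common window of at least 60 minutes is 12:30-13:30, so the earliest start is 12:30.

12:30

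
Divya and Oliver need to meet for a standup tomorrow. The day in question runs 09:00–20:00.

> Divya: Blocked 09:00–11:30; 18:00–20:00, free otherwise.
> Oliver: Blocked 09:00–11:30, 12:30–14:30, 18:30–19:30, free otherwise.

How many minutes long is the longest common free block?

Divya free: 11:30-18:00 (invert busy blocks within the working day).
Oliver free: 11:30-12:30, 14:30-18:30, 19:30-20:00 (invert busy blocks within the working day).
Divya ∩ Oliver: 11:30-12:30, 14:30-18:00.
The longest is 14:30-18:00 at 210 minutes.

210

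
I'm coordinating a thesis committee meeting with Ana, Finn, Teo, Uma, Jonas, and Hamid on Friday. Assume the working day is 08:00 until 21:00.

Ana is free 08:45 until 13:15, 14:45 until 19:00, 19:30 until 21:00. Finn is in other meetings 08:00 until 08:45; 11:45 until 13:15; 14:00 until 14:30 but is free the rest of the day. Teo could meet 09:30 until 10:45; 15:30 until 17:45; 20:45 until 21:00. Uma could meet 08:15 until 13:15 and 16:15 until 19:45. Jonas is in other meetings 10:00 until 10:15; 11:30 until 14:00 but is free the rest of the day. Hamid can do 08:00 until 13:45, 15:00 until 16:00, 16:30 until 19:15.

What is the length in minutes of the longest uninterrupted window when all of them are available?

75

Ana free: 08:45-13:15, 14:45-19:00, 19:30-21:00.
Finn free: 08:45-11:45, 13:15-14:00, 14:30-21:00 (invert busy blocks within the working day).
Teo free: 09:30-10:45, 15:30-17:45, 20:45-21:00.
Uma free: 08:15-13:15, 16:15-19:45.
Jonas free: 08:00-10:00, 10:15-11:30, 14:00-21:00 (invert busy blocks within the working day).
Hamid free: 08:00-13:45, 15:00-16:00, 16:30-19:15.
Ana ∩ Finn: 08:45-11:45, 14:45-19:00, 19:30-21:00.
Ana ∩ Finn ∩ Teo: 09:30-10:45, 15:30-17:45, 20:45-21:00.
Ana ∩ Finn ∩ Teo ∩ Uma: 09:30-10:45, 16:15-17:45.
Ana ∩ Finn ∩ Teo ∩ Uma ∩ Jonas: 09:30-10:00, 10:15-10:45, 16:15-17:45.
Ana ∩ Finn ∩ Teo ∩ Uma ∩ Jonas ∩ Hamid: 09:30-10:00, 10:15-10:45, 16:30-17:45.
The longest is 16:30-17:45 at 75 minutes.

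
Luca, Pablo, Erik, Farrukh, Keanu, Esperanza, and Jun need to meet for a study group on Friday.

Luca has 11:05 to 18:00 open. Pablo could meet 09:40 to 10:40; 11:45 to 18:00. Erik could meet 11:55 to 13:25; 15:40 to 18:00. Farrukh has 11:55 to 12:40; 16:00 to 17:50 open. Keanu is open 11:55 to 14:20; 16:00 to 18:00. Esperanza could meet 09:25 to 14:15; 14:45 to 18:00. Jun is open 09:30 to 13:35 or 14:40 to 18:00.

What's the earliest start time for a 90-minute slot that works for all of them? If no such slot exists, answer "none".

Luca ∩ Pablo: 11:45-18:00.
Luca ∩ Pablo ∩ Erik: 11:55-13:25, 15:40-18:00.
Luca ∩ Pablo ∩ Erik ∩ Farrukh: 11:55-12:40, 16:00-17:50.
Luca ∩ Pablo ∩ Erik ∩ Farrukh ∩ Keanu: 11:55-12:40, 16:00-17:50.
Luca ∩ Pablo ∩ Erik ∩ Farrukh ∩ Keanu ∩ Esperanza: 11:55-12:40, 16:00-17:50.
Luca ∩ Pablo ∩ Erik ∩ Farrukh ∩ Keanu ∩ Esperanza ∩ Jun: 11:55-12:40, 16:00-17:50.
So the common availability across everyone is 11:55-12:40, 16:00-17:50.
The first common window of at least 90 minutes is 16:00-17:50, so the earliest start is 16:00.

16:00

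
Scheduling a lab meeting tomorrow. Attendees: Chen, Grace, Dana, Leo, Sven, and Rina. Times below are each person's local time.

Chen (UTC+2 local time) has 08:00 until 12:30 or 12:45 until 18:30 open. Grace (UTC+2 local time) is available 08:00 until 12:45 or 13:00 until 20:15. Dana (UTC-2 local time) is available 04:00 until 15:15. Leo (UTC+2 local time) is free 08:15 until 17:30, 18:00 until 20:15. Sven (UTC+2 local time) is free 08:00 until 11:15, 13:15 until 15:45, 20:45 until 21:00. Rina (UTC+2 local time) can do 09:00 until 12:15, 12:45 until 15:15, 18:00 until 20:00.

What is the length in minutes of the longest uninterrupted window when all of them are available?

135

Chen in UTC: 06:00-10:30, 10:45-16:30 (subtract 2h to convert from UTC+2).
Grace in UTC: 06:00-10:45, 11:00-18:15 (subtract 2h to convert from UTC+2).
Dana in UTC: 06:00-17:15 (add 2h to convert from UTC-2).
Leo in UTC: 06:15-15:30, 16:00-18:15 (subtract 2h to convert from UTC+2).
Sven in UTC: 06:00-09:15, 11:15-13:45, 18:45-19:00 (subtract 2h to convert from UTC+2).
Rina in UTC: 07:00-10:15, 10:45-13:15, 16:00-18:00 (subtract 2h to convert from UTC+2).
Chen ∩ Grace: 06:00-10:30, 11:00-16:30.
Chen ∩ Grace ∩ Dana: 06:00-10:30, 11:00-16:30.
Chen ∩ Grace ∩ Dana ∩ Leo: 06:15-10:30, 11:00-15:30, 16:00-16:30.
Chen ∩ Grace ∩ Dana ∩ Leo ∩ Sven: 06:15-09:15, 11:15-13:45.
Chen ∩ Grace ∩ Dana ∩ Leo ∩ Sven ∩ Rina: 07:00-09:15, 11:15-13:15.
Those are the intersection windows.
The longest is 07:00-09:15 at 135 minutes.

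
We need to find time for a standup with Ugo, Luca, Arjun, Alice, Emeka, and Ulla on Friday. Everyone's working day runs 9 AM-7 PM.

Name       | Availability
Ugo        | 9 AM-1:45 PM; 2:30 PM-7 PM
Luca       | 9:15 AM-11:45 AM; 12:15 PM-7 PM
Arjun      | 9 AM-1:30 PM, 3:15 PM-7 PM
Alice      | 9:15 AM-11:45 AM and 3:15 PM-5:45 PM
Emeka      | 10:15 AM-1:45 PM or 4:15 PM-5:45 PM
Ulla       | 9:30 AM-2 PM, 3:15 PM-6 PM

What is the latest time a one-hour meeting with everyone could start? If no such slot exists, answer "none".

16:45

Ugo ∩ Luca: 09:15-11:45, 12:15-13:45, 14:30-19:00.
Ugo ∩ Luca ∩ Arjun: 09:15-11:45, 12:15-13:30, 15:15-19:00.
Ugo ∩ Luca ∩ Arjun ∩ Alice: 09:15-11:45, 15:15-17:45.
Ugo ∩ Luca ∩ Arjun ∩ Alice ∩ Emeka: 10:15-11:45, 16:15-17:45.
Ugo ∩ Luca ∩ Arjun ∩ Alice ∩ Emeka ∩ Ulla: 10:15-11:45, 16:15-17:45.
The last common window of at least 60 minutes is 16:15-17:45; a 60-minute meeting can start as late as 16:45 and still end by 17:45.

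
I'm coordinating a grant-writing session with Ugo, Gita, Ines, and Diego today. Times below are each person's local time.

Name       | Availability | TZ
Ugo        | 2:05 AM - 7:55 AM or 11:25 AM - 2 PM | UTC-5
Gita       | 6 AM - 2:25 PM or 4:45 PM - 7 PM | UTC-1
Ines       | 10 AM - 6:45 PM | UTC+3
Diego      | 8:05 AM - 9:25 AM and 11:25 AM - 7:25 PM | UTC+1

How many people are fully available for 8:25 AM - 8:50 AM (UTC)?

3

Ugo in UTC: 07:05-12:55, 16:25-19:00 (add 5h to convert from UTC-5).
Gita in UTC: 07:00-15:25, 17:45-20:00 (add 1h to convert from UTC-1).
Ines in UTC: 07:00-15:45 (subtract 3h to convert from UTC+3).
Diego in UTC: 07:05-08:25, 10:25-18:25 (subtract 1h to convert from UTC+1).
Ugo, Gita, and Ines can make the full 08:25-08:50 slot — that's 3.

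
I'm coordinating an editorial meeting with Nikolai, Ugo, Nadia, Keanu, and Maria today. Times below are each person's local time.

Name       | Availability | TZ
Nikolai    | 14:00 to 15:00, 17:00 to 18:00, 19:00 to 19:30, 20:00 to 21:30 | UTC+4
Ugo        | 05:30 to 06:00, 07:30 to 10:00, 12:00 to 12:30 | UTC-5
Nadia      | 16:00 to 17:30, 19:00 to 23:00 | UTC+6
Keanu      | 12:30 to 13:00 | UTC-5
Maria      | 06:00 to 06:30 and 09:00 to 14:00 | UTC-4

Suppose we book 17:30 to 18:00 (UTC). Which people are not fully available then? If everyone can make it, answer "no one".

Nadia, Nikolai, Ugo

Nikolai in UTC: 10:00-11:00, 13:00-14:00, 15:00-15:30, 16:00-17:30 (subtract 4h to convert from UTC+4).
Ugo in UTC: 10:30-11:00, 12:30-15:00, 17:00-17:30 (add 5h to convert from UTC-5).
Nadia in UTC: 10:00-11:30, 13:00-17:00 (subtract 6h to convert from UTC+6).
Keanu in UTC: 17:30-18:00 (add 5h to convert from UTC-5).
Maria in UTC: 10:00-10:30, 13:00-18:00 (add 4h to convert from UTC-4).
Nikolai: not fully free for 17:30-18:00. Ugo: not fully free for 17:30-18:00. Nadia: not fully free for 17:30-18:00. Keanu: free for 17:30-18:00. Maria: free for 17:30-18:00.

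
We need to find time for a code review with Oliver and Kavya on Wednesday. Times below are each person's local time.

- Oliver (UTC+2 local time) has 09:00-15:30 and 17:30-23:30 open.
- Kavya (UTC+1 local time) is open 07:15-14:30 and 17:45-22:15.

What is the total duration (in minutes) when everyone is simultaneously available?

660

Oliver in UTC: 07:00-13:30, 15:30-21:30 (subtract 2h to convert from UTC+2).
Kavya in UTC: 06:15-13:30, 16:45-21:15 (subtract 1h to convert from UTC+1).
Oliver ∩ Kavya: 07:00-13:30, 16:45-21:15.
Those are the intersection windows.
Summing the common windows: 390 + 270 = 660 minutes.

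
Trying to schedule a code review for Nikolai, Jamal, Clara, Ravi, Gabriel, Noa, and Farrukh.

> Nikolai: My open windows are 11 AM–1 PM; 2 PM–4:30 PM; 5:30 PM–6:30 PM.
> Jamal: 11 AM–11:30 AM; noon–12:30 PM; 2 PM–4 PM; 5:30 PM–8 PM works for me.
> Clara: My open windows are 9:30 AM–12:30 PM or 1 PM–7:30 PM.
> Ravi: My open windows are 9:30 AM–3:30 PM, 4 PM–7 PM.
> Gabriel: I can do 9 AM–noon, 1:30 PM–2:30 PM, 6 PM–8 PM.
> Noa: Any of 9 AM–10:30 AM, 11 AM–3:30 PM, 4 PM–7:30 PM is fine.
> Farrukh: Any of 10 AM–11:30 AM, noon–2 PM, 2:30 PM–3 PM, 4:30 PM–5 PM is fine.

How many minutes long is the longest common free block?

Nikolai ∩ Jamal: 11:00-11:30, 12:00-12:30, 14:00-16:00, 17:30-18:30.
Nikolai ∩ Jamal ∩ Clara: 11:00-11:30, 12:00-12:30, 14:00-16:00, 17:30-18:30.
Nikolai ∩ Jamal ∩ Clara ∩ Ravi: 11:00-11:30, 12:00-12:30, 14:00-15:30, 17:30-18:30.
Nikolai ∩ Jamal ∩ Clara ∩ Ravi ∩ Gabriel: 11:00-11:30, 14:00-14:30, 18:00-18:30.
Nikolai ∩ Jamal ∩ Clara ∩ Ravi ∩ Gabriel ∩ Noa: 11:00-11:30, 14:00-14:30, 18:00-18:30.
Nikolai ∩ Jamal ∩ Clara ∩ Ravi ∩ Gabriel ∩ Noa ∩ Farrukh: 11:00-11:30.
The longest is 11:00-11:30 at 30 minutes.

30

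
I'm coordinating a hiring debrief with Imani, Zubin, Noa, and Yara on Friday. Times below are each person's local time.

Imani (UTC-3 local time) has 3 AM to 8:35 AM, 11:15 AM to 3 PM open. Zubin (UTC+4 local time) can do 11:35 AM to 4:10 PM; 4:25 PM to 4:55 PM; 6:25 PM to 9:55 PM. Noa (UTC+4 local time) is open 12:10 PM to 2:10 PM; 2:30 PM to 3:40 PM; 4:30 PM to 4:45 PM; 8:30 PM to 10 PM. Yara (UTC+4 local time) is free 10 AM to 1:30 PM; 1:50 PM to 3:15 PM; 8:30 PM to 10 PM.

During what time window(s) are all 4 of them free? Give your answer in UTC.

Imani in UTC: 06:00-11:35, 14:15-18:00 (add 3h to convert from UTC-3).
Zubin in UTC: 07:35-12:10, 12:25-12:55, 14:25-17:55 (subtract 4h to convert from UTC+4).
Noa in UTC: 08:10-10:10, 10:30-11:40, 12:30-12:45, 16:30-18:00 (subtract 4h to convert from UTC+4).
Yara in UTC: 06:00-09:30, 09:50-11:15, 16:30-18:00 (subtract 4h to convert from UTC+4).
Imani ∩ Zubin: 07:35-11:35, 14:25-17:55.
Imani ∩ Zubin ∩ Noa: 08:10-10:10, 10:30-11:35, 16:30-17:55.
Imani ∩ Zubin ∩ Noa ∩ Yara: 08:10-09:30, 09:50-10:10, 10:30-11:15, 16:30-17:55.

08:10-09:30, 09:50-10:10, 10:30-11:15, 16:30-17:55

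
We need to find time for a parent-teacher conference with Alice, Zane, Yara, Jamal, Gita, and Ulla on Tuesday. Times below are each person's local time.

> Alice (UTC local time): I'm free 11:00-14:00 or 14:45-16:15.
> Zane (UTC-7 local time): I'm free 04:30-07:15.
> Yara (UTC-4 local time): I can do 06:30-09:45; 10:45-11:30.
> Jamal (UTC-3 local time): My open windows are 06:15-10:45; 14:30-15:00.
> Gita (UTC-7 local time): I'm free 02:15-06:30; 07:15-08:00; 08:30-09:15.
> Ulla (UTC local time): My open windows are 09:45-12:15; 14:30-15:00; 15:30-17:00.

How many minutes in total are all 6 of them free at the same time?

Alice in UTC: 11:00-14:00, 14:45-16:15.
Zane in UTC: 11:30-14:15 (add 7h to convert from UTC-7).
Yara in UTC: 10:30-13:45, 14:45-15:30 (add 4h to convert from UTC-4).
Jamal in UTC: 09:15-13:45, 17:30-18:00 (add 3h to convert from UTC-3).
Gita in UTC: 09:15-13:30, 14:15-15:00, 15:30-16:15 (add 7h to convert from UTC-7).
Ulla in UTC: 09:45-12:15, 14:30-15:00, 15:30-17:00.
Alice ∩ Zane: 11:30-14:00.
Alice ∩ Zane ∩ Yara: 11:30-13:45.
Alice ∩ Zane ∩ Yara ∩ Jamal: 11:30-13:45.
Alice ∩ Zane ∩ Yara ∩ Jamal ∩ Gita: 11:30-13:30.
Alice ∩ Zane ∩ Yara ∩ Jamal ∩ Gita ∩ Ulla: 11:30-12:15.
That's a single block of 45 minutes.

45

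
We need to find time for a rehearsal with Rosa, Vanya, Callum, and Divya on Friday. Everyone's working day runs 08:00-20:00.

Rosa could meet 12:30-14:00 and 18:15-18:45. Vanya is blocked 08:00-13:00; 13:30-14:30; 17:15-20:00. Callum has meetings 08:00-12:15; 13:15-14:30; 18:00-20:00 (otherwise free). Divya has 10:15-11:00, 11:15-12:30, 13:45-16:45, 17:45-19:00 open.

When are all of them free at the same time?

none

Rosa free: 12:30-14:00, 18:15-18:45.
Vanya free: 13:00-13:30, 14:30-17:15 (invert busy blocks within the working day).
Callum free: 12:15-13:15, 14:30-18:00 (invert busy blocks within the working day).
Divya free: 10:15-11:00, 11:15-12:30, 13:45-16:45, 17:45-19:00.
Rosa ∩ Vanya: 13:00-13:30.
Rosa ∩ Vanya ∩ Callum: 13:00-13:15.
Rosa ∩ Vanya ∩ Callum ∩ Divya: ∅.
There is no time when everyone is free.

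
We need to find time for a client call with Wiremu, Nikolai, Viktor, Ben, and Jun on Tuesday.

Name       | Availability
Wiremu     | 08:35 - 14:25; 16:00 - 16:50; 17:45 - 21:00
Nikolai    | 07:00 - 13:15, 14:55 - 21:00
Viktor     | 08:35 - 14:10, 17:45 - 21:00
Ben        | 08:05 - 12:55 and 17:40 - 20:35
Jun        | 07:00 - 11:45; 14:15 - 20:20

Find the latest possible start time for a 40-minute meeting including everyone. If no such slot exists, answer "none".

19:40

Wiremu ∩ Nikolai: 08:35-13:15, 16:00-16:50, 17:45-21:00.
Wiremu ∩ Nikolai ∩ Viktor: 08:35-13:15, 17:45-21:00.
Wiremu ∩ Nikolai ∩ Viktor ∩ Ben: 08:35-12:55, 17:45-20:35.
Wiremu ∩ Nikolai ∩ Viktor ∩ Ben ∩ Jun: 08:35-11:45, 17:45-20:20.
So the common availability across everyone is 08:35-11:45, 17:45-20:20.
The last common window of at least 40 minutes is 17:45-20:20; a 40-minute meeting can start as late as 19:40 and still end by 20:20.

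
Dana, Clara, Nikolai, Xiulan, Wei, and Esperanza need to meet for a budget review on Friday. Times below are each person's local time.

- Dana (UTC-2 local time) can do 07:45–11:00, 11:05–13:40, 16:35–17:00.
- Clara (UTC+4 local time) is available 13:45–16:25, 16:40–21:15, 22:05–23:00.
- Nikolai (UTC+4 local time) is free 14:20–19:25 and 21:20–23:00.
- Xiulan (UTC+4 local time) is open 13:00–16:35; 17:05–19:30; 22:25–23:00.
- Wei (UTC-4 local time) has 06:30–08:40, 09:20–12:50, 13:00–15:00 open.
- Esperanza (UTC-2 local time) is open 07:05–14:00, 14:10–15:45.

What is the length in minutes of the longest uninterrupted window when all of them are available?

Dana in UTC: 09:45-13:00, 13:05-15:40, 18:35-19:00 (add 2h to convert from UTC-2).
Clara in UTC: 09:45-12:25, 12:40-17:15, 18:05-19:00 (subtract 4h to convert from UTC+4).
Nikolai in UTC: 10:20-15:25, 17:20-19:00 (subtract 4h to convert from UTC+4).
Xiulan in UTC: 09:00-12:35, 13:05-15:30, 18:25-19:00 (subtract 4h to convert from UTC+4).
Wei in UTC: 10:30-12:40, 13:20-16:50, 17:00-19:00 (add 4h to convert from UTC-4).
Esperanza in UTC: 09:05-16:00, 16:10-17:45 (add 2h to convert from UTC-2).
Dana ∩ Clara: 09:45-12:25, 12:40-13:00, 13:05-15:40, 18:35-19:00.
Dana ∩ Clara ∩ Nikolai: 10:20-12:25, 12:40-13:00, 13:05-15:25, 18:35-19:00.
Dana ∩ Clara ∩ Nikolai ∩ Xiulan: 10:20-12:25, 13:05-15:25, 18:35-19:00.
Dana ∩ Clara ∩ Nikolai ∩ Xiulan ∩ Wei: 10:30-12:25, 13:20-15:25, 18:35-19:00.
Dana ∩ Clara ∩ Nikolai ∩ Xiulan ∩ Wei ∩ Esperanza: 10:30-12:25, 13:20-15:25.
So the common availability across everyone is 10:30-12:25, 13:20-15:25.
The longest is 13:20-15:25 at 125 minutes.

125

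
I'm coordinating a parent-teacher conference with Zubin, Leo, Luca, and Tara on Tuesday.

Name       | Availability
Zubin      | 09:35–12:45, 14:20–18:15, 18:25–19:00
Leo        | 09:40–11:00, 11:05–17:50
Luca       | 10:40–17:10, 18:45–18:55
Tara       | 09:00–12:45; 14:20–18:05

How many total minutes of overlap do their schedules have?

290

Zubin ∩ Leo: 09:40-11:00, 11:05-12:45, 14:20-17:50.
Zubin ∩ Leo ∩ Luca: 10:40-11:00, 11:05-12:45, 14:20-17:10.
Zubin ∩ Leo ∩ Luca ∩ Tara: 10:40-11:00, 11:05-12:45, 14:20-17:10.
Summing the common windows: 20 + 100 + 170 = 290 minutes.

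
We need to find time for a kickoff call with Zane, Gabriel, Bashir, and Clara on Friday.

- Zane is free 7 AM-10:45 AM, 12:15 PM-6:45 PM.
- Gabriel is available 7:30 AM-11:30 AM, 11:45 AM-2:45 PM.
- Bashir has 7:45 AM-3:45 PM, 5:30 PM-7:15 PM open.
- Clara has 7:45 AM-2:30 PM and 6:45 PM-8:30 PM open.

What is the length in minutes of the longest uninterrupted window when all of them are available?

180

Zane ∩ Gabriel: 07:30-10:45, 12:15-14:45.
Zane ∩ Gabriel ∩ Bashir: 07:45-10:45, 12:15-14:45.
Zane ∩ Gabriel ∩ Bashir ∩ Clara: 07:45-10:45, 12:15-14:30.
The longest is 07:45-10:45 at 180 minutes.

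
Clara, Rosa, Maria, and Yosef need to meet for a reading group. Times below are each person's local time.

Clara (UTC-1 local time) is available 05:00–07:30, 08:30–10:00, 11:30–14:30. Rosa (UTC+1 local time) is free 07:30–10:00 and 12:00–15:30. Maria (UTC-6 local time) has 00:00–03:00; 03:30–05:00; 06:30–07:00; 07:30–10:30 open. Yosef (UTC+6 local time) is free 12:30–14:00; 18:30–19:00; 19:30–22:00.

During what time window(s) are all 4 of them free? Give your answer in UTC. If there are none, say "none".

Clara in UTC: 06:00-08:30, 09:30-11:00, 12:30-15:30 (add 1h to convert from UTC-1).
Rosa in UTC: 06:30-09:00, 11:00-14:30 (subtract 1h to convert from UTC+1).
Maria in UTC: 06:00-09:00, 09:30-11:00, 12:30-13:00, 13:30-16:30 (add 6h to convert from UTC-6).
Yosef in UTC: 06:30-08:00, 12:30-13:00, 13:30-16:00 (subtract 6h to convert from UTC+6).
Clara ∩ Rosa: 06:30-08:30, 12:30-14:30.
Clara ∩ Rosa ∩ Maria: 06:30-08:30, 12:30-13:00, 13:30-14:30.
Clara ∩ Rosa ∩ Maria ∩ Yosef: 06:30-08:00, 12:30-13:00, 13:30-14:30.

06:30-08:00, 12:30-13:00, 13:30-14:30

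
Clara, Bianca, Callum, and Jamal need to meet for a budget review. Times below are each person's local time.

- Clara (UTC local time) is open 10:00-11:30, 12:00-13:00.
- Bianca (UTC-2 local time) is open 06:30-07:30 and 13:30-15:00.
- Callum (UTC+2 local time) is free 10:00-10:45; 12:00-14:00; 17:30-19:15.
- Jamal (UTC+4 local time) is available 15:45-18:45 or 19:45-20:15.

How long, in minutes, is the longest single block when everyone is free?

Clara in UTC: 10:00-11:30, 12:00-13:00.
Bianca in UTC: 08:30-09:30, 15:30-17:00 (add 2h to convert from UTC-2).
Callum in UTC: 08:00-08:45, 10:00-12:00, 15:30-17:15 (subtract 2h to convert from UTC+2).
Jamal in UTC: 11:45-14:45, 15:45-16:15 (subtract 4h to convert from UTC+4).
Clara ∩ Bianca: ∅.
Clara ∩ Bianca ∩ Callum: ∅.
Clara ∩ Bianca ∩ Callum ∩ Jamal: ∅.
There is no time when everyone is free.
No common window exists, so the longest block is 0 minutes.

0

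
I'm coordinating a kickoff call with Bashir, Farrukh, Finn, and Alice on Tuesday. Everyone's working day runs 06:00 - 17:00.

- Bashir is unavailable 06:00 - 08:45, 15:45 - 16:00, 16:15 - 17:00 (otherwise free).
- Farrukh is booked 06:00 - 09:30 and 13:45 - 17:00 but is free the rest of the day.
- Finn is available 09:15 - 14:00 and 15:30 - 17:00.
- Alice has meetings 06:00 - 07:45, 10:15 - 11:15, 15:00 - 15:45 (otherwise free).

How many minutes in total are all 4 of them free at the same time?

Bashir free: 08:45-15:45, 16:00-16:15 (invert busy blocks within the working day).
Farrukh free: 09:30-13:45 (invert busy blocks within the working day).
Finn free: 09:15-14:00, 15:30-17:00.
Alice free: 07:45-10:15, 11:15-15:00, 15:45-17:00 (invert busy blocks within the working day).
Bashir ∩ Farrukh: 09:30-13:45.
Bashir ∩ Farrukh ∩ Finn: 09:30-13:45.
Bashir ∩ Farrukh ∩ Finn ∩ Alice: 09:30-10:15, 11:15-13:45.
So the common availability across everyone is 09:30-10:15, 11:15-13:45.
Summing the common windows: 45 + 150 = 195 minutes.

195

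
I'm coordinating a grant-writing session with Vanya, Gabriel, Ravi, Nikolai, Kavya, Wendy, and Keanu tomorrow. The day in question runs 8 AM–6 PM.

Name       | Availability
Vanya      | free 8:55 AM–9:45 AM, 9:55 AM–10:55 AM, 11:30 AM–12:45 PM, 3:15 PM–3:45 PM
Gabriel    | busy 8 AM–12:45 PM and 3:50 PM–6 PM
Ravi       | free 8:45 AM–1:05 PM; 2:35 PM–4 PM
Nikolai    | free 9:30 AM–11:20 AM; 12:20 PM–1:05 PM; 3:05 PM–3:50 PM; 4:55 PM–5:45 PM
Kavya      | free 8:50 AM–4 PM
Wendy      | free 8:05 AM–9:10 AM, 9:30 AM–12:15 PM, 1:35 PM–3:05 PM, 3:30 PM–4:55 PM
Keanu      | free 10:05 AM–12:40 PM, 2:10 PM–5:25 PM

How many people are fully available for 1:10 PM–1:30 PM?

Vanya free: 08:55-09:45, 09:55-10:55, 11:30-12:45, 15:15-15:45.
Gabriel free: 12:45-15:50 (invert busy blocks within the working day).
Ravi free: 08:45-13:05, 14:35-16:00.
Nikolai free: 09:30-11:20, 12:20-13:05, 15:05-15:50, 16:55-17:45.
Kavya free: 08:50-16:00.
Wendy free: 08:05-09:10, 09:30-12:15, 13:35-15:05, 15:30-16:55.
Keanu free: 10:05-12:40, 14:10-17:25.
Gabriel and Kavya can make the full 13:10-13:30 slot — that's 2.

2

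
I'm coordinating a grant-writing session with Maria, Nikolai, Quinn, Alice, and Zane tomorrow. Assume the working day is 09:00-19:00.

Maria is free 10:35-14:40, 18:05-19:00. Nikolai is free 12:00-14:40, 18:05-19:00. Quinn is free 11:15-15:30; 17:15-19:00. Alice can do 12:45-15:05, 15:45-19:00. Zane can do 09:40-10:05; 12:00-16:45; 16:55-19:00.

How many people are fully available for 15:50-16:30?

Alice and Zane can make the full 15:50-16:30 slot — that's 2.

2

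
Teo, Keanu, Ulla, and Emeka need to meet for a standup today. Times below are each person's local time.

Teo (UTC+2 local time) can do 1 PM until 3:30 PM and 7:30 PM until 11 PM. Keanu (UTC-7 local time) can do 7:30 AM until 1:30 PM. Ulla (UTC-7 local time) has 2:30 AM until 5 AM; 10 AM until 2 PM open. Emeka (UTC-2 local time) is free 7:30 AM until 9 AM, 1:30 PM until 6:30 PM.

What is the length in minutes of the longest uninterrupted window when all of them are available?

Teo in UTC: 11:00-13:30, 17:30-21:00 (subtract 2h to convert from UTC+2).
Keanu in UTC: 14:30-20:30 (add 7h to convert from UTC-7).
Ulla in UTC: 09:30-12:00, 17:00-21:00 (add 7h to convert from UTC-7).
Emeka in UTC: 09:30-11:00, 15:30-20:30 (add 2h to convert from UTC-2).
Teo ∩ Keanu: 17:30-20:30.
Teo ∩ Keanu ∩ Ulla: 17:30-20:30.
Teo ∩ Keanu ∩ Ulla ∩ Emeka: 17:30-20:30.
So the common availability across everyone is 17:30-20:30.
The longest is 17:30-20:30 at 180 minutes.

180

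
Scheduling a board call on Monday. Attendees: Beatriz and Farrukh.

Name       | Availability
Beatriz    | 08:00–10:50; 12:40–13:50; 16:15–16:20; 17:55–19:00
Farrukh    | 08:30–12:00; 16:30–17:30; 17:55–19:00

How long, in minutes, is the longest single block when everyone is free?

Beatriz ∩ Farrukh: 08:30-10:50, 17:55-19:00.
The longest is 08:30-10:50 at 140 minutes.

140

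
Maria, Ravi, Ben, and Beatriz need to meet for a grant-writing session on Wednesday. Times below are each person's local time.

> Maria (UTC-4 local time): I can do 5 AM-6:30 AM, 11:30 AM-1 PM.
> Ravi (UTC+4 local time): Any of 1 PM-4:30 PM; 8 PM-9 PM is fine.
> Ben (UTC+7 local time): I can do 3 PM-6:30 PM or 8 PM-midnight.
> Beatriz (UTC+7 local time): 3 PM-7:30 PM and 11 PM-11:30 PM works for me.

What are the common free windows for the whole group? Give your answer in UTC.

Maria in UTC: 09:00-10:30, 15:30-17:00 (add 4h to convert from UTC-4).
Ravi in UTC: 09:00-12:30, 16:00-17:00 (subtract 4h to convert from UTC+4).
Ben in UTC: 08:00-11:30, 13:00-17:00 (subtract 7h to convert from UTC+7).
Beatriz in UTC: 08:00-12:30, 16:00-16:30 (subtract 7h to convert from UTC+7).
Maria ∩ Ravi: 09:00-10:30, 16:00-17:00.
Maria ∩ Ravi ∩ Ben: 09:00-10:30, 16:00-17:00.
Maria ∩ Ravi ∩ Ben ∩ Beatriz: 09:00-10:30, 16:00-16:30.
So the common availability across everyone is 09:00-10:30, 16:00-16:30.

09:00-10:30, 16:00-16:30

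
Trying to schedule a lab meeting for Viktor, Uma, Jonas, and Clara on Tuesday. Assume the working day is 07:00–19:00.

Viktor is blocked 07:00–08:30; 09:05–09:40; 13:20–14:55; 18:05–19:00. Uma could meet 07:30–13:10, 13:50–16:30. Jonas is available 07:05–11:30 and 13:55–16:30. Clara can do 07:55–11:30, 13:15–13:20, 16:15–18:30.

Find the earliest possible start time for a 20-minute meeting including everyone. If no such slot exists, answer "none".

Viktor free: 08:30-09:05, 09:40-13:20, 14:55-18:05 (invert busy blocks within the working day).
Uma free: 07:30-13:10, 13:50-16:30.
Jonas free: 07:05-11:30, 13:55-16:30.
Clara free: 07:55-11:30, 13:15-13:20, 16:15-18:30.
Viktor ∩ Uma: 08:30-09:05, 09:40-13:10, 14:55-16:30.
Viktor ∩ Uma ∩ Jonas: 08:30-09:05, 09:40-11:30, 14:55-16:30.
Viktor ∩ Uma ∩ Jonas ∩ Clara: 08:30-09:05, 09:40-11:30, 16:15-16:30.
The first common window of at least 20 minutes is 08:30-09:05, so the earliest start is 08:30.

08:30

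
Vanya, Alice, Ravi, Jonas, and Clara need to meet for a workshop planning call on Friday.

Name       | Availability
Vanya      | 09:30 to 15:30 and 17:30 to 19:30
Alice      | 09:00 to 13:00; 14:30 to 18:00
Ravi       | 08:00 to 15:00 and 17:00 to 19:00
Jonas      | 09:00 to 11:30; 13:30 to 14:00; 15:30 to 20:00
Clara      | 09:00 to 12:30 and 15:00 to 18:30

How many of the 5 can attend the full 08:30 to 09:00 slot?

1

Ravi can make the full 08:30-09:00 slot — that's 1.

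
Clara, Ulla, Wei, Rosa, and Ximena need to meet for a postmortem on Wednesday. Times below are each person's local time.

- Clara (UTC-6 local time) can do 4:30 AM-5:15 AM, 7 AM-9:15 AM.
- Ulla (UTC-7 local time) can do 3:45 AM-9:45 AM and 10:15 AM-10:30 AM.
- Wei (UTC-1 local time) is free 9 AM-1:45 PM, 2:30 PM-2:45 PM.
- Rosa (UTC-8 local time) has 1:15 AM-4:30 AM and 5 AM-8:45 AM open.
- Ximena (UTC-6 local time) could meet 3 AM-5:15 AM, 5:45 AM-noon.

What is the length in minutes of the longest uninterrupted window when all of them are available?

Clara in UTC: 10:30-11:15, 13:00-15:15 (add 6h to convert from UTC-6).
Ulla in UTC: 10:45-16:45, 17:15-17:30 (add 7h to convert from UTC-7).
Wei in UTC: 10:00-14:45, 15:30-15:45 (add 1h to convert from UTC-1).
Rosa in UTC: 09:15-12:30, 13:00-16:45 (add 8h to convert from UTC-8).
Ximena in UTC: 09:00-11:15, 11:45-18:00 (add 6h to convert from UTC-6).
Clara ∩ Ulla: 10:45-11:15, 13:00-15:15.
Clara ∩ Ulla ∩ Wei: 10:45-11:15, 13:00-14:45.
Clara ∩ Ulla ∩ Wei ∩ Rosa: 10:45-11:15, 13:00-14:45.
Clara ∩ Ulla ∩ Wei ∩ Rosa ∩ Ximena: 10:45-11:15, 13:00-14:45.
Those are the intersection windows.
The longest is 13:00-14:45 at 105 minutes.

105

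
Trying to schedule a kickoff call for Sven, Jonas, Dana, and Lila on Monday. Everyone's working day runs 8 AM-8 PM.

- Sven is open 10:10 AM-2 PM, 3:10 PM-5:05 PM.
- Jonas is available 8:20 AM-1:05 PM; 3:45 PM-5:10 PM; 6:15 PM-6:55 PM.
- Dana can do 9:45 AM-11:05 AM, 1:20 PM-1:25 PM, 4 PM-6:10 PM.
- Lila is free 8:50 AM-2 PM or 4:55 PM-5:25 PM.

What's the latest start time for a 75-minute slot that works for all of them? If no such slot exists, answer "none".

none

Sven ∩ Jonas: 10:10-13:05, 15:45-17:05.
Sven ∩ Jonas ∩ Dana: 10:10-11:05, 16:00-17:05.
Sven ∩ Jonas ∩ Dana ∩ Lila: 10:10-11:05, 16:55-17:05.
Those are the intersection windows.
No common window is at least 75 minutes long.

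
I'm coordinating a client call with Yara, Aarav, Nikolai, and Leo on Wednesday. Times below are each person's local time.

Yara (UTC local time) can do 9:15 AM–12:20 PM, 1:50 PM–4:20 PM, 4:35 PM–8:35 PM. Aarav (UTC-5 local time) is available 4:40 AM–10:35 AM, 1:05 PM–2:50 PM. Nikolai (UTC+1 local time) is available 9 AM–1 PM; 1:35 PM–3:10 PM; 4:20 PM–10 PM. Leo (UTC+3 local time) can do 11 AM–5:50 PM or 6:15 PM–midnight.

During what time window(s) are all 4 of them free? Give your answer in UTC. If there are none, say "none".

09:40-12:00, 13:50-14:10, 15:20-15:35, 18:05-19:50

Yara in UTC: 09:15-12:20, 13:50-16:20, 16:35-20:35.
Aarav in UTC: 09:40-15:35, 18:05-19:50 (add 5h to convert from UTC-5).
Nikolai in UTC: 08:00-12:00, 12:35-14:10, 15:20-21:00 (subtract 1h to convert from UTC+1).
Leo in UTC: 08:00-14:50, 15:15-21:00 (subtract 3h to convert from UTC+3).
Yara ∩ Aarav: 09:40-12:20, 13:50-15:35, 18:05-19:50.
Yara ∩ Aarav ∩ Nikolai: 09:40-12:00, 13:50-14:10, 15:20-15:35, 18:05-19:50.
Yara ∩ Aarav ∩ Nikolai ∩ Leo: 09:40-12:00, 13:50-14:10, 15:20-15:35, 18:05-19:50.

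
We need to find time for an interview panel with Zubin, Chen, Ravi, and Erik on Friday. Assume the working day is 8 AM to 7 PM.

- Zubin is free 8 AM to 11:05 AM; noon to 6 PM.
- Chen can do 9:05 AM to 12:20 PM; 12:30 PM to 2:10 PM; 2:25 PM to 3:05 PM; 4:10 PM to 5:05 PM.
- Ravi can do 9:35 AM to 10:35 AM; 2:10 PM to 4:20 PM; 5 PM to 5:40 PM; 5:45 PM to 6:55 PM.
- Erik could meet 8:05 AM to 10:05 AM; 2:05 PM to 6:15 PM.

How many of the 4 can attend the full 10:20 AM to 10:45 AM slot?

2

Zubin and Chen can make the full 10:20-10:45 slot — that's 2.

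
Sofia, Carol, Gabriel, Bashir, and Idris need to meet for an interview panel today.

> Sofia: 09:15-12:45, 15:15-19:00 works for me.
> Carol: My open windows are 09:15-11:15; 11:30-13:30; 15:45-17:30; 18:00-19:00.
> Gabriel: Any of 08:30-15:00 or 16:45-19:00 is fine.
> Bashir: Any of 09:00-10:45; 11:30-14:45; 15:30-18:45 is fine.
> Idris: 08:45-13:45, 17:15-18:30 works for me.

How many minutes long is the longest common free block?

Sofia ∩ Carol: 09:15-11:15, 11:30-12:45, 15:45-17:30, 18:00-19:00.
Sofia ∩ Carol ∩ Gabriel: 09:15-11:15, 11:30-12:45, 16:45-17:30, 18:00-19:00.
Sofia ∩ Carol ∩ Gabriel ∩ Bashir: 09:15-10:45, 11:30-12:45, 16:45-17:30, 18:00-18:45.
Sofia ∩ Carol ∩ Gabriel ∩ Bashir ∩ Idris: 09:15-10:45, 11:30-12:45, 17:15-17:30, 18:00-18:30.
Those are the intersection windows.
The longest is 09:15-10:45 at 90 minutes.

90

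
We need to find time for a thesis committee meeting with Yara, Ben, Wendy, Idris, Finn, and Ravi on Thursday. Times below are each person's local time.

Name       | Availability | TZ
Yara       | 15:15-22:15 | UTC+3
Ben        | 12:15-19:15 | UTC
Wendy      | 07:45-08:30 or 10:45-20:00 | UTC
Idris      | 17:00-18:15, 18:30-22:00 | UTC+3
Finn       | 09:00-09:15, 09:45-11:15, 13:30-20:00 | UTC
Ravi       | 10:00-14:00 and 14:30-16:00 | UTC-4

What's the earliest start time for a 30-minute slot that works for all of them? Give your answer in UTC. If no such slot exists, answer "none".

14:00

Yara in UTC: 12:15-19:15 (subtract 3h to convert from UTC+3).
Ben in UTC: 12:15-19:15.
Wendy in UTC: 07:45-08:30, 10:45-20:00.
Idris in UTC: 14:00-15:15, 15:30-19:00 (subtract 3h to convert from UTC+3).
Finn in UTC: 09:00-09:15, 09:45-11:15, 13:30-20:00.
Ravi in UTC: 14:00-18:00, 18:30-20:00 (add 4h to convert from UTC-4).
Yara ∩ Ben: 12:15-19:15.
Yara ∩ Ben ∩ Wendy: 12:15-19:15.
Yara ∩ Ben ∩ Wendy ∩ Idris: 14:00-15:15, 15:30-19:00.
Yara ∩ Ben ∩ Wendy ∩ Idris ∩ Finn: 14:00-15:15, 15:30-19:00.
Yara ∩ Ben ∩ Wendy ∩ Idris ∩ Finn ∩ Ravi: 14:00-15:15, 15:30-18:00, 18:30-19:00.
Those are the intersection windows.
The first common window of at least 30 minutes is 14:00-15:15, so the earliest start is 14:00.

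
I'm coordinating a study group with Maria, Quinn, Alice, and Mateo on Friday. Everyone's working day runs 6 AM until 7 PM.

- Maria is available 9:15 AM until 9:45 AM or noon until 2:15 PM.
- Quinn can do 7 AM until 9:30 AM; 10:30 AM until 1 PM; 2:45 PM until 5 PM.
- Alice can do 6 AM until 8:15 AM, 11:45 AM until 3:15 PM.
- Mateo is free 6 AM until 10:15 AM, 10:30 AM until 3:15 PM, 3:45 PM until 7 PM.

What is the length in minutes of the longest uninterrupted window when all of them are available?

60

Maria ∩ Quinn: 09:15-09:30, 12:00-13:00.
Maria ∩ Quinn ∩ Alice: 12:00-13:00.
Maria ∩ Quinn ∩ Alice ∩ Mateo: 12:00-13:00.
Those are the intersection windows.
The longest is 12:00-13:00 at 60 minutes.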